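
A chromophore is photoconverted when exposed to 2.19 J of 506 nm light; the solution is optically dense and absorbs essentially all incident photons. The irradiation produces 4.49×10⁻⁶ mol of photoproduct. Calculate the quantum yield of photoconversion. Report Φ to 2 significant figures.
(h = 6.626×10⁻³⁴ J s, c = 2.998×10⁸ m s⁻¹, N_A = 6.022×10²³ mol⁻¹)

Φ = 0.48

Photon energy at 506 nm: hc/λ = (6.626×10⁻³⁴)(2.998×10⁸)/(506×10⁻⁹) = 3.926×10⁻¹⁹ J.
Photons incident: 2.19 / 3.926×10⁻¹⁹ = 5.578×10¹⁸, i.e. 5.578×10¹⁸/6.022×10²³ = 9.263×10⁻⁶ mol.
Φ = 4.49×10⁻⁶ mol / 9.263×10⁻⁶ mol photons = 0.48.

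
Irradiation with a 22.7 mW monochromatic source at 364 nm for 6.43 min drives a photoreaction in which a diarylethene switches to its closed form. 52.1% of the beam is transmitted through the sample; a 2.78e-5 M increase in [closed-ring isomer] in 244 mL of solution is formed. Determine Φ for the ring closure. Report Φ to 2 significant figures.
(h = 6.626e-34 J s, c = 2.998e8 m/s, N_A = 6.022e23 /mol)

Φ = 0.53

Product: (2.78e-5 M)(0.244 L) = 6.783e-6 mol.
Photon energy at 364 nm: hc/λ = (6.626e-34)(2.998e8)/(364e-9) = 5.457e-19 J.
Energy delivered: (22.7 mW)(385.8 s) = 8.758 J.
Photons incident: 8.758 / 5.457e-19 = 1.605e19, i.e. 1.605e19/6.022e23 = 2.665e-5 mol.
Fraction absorbed: 1 − 52.1/100 = 0.4790.
Photons absorbed: 0.4790 × 2.665e-5 = 1.277e-5 mol.
Φ = 6.783e-6 mol / 1.277e-5 mol photons = 0.53.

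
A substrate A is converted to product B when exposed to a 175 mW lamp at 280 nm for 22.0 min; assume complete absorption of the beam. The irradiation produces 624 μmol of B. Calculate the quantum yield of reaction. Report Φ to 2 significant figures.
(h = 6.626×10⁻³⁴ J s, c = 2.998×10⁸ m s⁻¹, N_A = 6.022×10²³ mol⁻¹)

Φ = 1.2

Product: 624 μmol = 6.24×10⁻⁴ mol.
Photon energy at 280 nm: hc/λ = (6.626×10⁻³⁴)(2.998×10⁸)/(280×10⁻⁹) = 7.095×10⁻¹⁹ J.
Energy delivered: (175 mW)(1320 s) = 231.0 J.
Photons incident: 231.0 / 7.095×10⁻¹⁹ = 3.256×10²⁰, i.e. 3.256×10²⁰/6.022×10²³ = 5.407×10⁻⁴ mol.
Φ = 6.24×10⁻⁴ mol / 5.407×10⁻⁴ mol photons = 1.2.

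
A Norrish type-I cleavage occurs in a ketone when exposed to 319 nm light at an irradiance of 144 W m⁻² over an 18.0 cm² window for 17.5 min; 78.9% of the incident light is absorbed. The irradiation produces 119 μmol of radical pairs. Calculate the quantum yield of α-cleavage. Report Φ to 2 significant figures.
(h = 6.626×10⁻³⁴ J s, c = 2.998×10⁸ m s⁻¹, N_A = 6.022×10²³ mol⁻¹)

Φ = 0.21

Product: 119 μmol = 1.19×10⁻⁴ mol.
Photon energy at 319 nm: hc/λ = (6.626×10⁻³⁴)(2.998×10⁸)/(319×10⁻⁹) = 6.227×10⁻¹⁹ J.
Energy delivered: (144 W m⁻²)(18.0×10⁻⁴ m²)(1050 s) = 272.2 J.
Photons incident: 272.2 / 6.227×10⁻¹⁹ = 4.371×10²⁰, i.e. 4.371×10²⁰/6.022×10²³ = 7.258×10⁻⁴ mol.
Photons absorbed: 0.789 × 7.258×10⁻⁴ = 5.727×10⁻⁴ mol.
Φ = 1.19×10⁻⁴ mol / 5.727×10⁻⁴ mol photons = 0.21.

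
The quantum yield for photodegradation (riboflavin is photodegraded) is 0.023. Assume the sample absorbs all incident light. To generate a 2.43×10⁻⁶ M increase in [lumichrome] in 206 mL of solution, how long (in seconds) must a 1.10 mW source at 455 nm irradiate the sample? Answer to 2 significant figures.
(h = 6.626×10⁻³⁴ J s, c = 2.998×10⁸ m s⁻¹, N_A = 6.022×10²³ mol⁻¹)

t ≈ 5200 s

Product: (2.43×10⁻⁶ M)(0.206 L) = 5.006×10⁻⁷ mol.
Photons that must be absorbed: 5.006×10⁻⁷ / 0.023 = 2.177×10⁻⁵ mol.
Photon energy: hc/λ = 4.366×10⁻¹⁹ J; per mole, 2.629×10⁵ J mol⁻¹.
Energy required: 2.177×10⁻⁵ × 2.629×10⁵ = 5.723 J.
Time: 5.723 J / 0.0011 W = 5200 s.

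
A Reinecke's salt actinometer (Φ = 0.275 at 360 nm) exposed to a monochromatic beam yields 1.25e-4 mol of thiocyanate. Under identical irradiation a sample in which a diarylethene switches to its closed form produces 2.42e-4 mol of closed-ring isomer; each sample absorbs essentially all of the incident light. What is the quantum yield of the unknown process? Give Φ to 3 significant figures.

Photons absorbed by the actinometer: 1.25e-4 / 0.275 = 4.545e-4 mol.
Φ(unknown) = 2.42e-4 / 4.545e-4 = 0.532.

Φ = 0.532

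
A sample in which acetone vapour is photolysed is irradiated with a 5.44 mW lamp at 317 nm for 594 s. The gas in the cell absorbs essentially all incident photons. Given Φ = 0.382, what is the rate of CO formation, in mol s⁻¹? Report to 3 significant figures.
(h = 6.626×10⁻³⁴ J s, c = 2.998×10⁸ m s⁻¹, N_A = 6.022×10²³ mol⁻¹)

Photon energy at 317 nm: hc/λ = (6.626×10⁻³⁴)(2.998×10⁸)/(317×10⁻⁹) = 6.266×10⁻¹⁹ J.
Energy delivered: (5.44 mW)(594 s) = 3.231 J.
Photons incident: 3.231 / 6.266×10⁻¹⁹ = 5.156×10¹⁸, i.e. 5.156×10¹⁸/6.022×10²³ = 8.562×10⁻⁶ mol.
Product formed: 0.382 × 8.562×10⁻⁶ = 3.271×10⁻⁶ mol.
Rate: 3.271×10⁻⁶ / 594 s = 5.51×10⁻⁹ mol s⁻¹.

5.51×10⁻⁹ mol s⁻¹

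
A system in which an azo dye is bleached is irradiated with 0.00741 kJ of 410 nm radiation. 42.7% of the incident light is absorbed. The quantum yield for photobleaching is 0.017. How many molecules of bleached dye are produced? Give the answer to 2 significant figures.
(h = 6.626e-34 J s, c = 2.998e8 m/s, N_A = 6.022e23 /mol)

Photon energy at 410 nm: hc/λ = (6.626e-34)(2.998e8)/(410e-9) = 4.845e-19 J.
Incident energy: 0.00741 kJ = 7.41 J.
Photons incident: 7.41 / 4.845e-19 = 1.529e19, i.e. 1.529e19/6.022e23 = 2.539e-5 mol.
Photons absorbed: 0.427 × 2.539e-5 = 1.084e-5 mol.
Product: Φ × n_abs = 0.017 × 1.084e-5 = 1.843e-7 mol.
As a count: 1.843e-7 × 6.022e23 = 1.1e17.

1.1e17 molecules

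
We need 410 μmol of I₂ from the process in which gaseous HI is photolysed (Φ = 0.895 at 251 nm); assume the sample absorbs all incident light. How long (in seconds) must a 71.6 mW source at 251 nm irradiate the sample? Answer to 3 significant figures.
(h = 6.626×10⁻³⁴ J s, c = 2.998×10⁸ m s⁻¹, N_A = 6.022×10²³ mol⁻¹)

t ≈ 3050 s

Product: 410 μmol = 4.10×10⁻⁴ mol.
Photons that must be absorbed: 4.10×10⁻⁴ / 0.895 = 4.581×10⁻⁴ mol.
Photon energy: hc/λ = 7.914×10⁻¹⁹ J; per mole, 4.766×10⁵ J mol⁻¹.
Energy required: 4.581×10⁻⁴ × 4.766×10⁵ = 218.3 J.
Time: 218.3 J / 0.0716 W = 3050 s.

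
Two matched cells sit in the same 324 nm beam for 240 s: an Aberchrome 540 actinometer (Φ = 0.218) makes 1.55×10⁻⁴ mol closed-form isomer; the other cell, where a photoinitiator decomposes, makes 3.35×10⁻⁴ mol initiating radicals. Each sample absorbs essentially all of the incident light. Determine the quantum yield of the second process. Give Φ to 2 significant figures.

Photons absorbed by the actinometer: 1.55×10⁻⁴ / 0.218 = 7.110×10⁻⁴ mol.
Φ(unknown) = 3.35×10⁻⁴ / 7.110×10⁻⁴ = 0.47.

Φ = 0.47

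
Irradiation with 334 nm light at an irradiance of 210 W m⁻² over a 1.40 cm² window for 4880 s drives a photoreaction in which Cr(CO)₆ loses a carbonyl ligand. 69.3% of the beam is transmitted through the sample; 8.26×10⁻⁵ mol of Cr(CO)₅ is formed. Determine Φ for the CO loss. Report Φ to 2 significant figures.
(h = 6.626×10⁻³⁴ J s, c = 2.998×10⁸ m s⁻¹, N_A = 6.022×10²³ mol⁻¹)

Φ = 0.67

Photon energy at 334 nm: hc/λ = (6.626×10⁻³⁴)(2.998×10⁸)/(334×10⁻⁹) = 5.948×10⁻¹⁹ J.
Energy delivered: (210 W m⁻²)(1.40×10⁻⁴ m²)(4880 s) = 143.5 J.
Photons incident: 143.5 / 5.948×10⁻¹⁹ = 2.413×10²⁰, i.e. 2.413×10²⁰/6.022×10²³ = 4.007×10⁻⁴ mol.
Fraction absorbed: 1 − 69.3/100 = 0.3070.
Photons absorbed: 0.3070 × 4.007×10⁻⁴ = 1.230×10⁻⁴ mol.
Φ = 8.26×10⁻⁵ mol / 1.230×10⁻⁴ mol photons = 0.67.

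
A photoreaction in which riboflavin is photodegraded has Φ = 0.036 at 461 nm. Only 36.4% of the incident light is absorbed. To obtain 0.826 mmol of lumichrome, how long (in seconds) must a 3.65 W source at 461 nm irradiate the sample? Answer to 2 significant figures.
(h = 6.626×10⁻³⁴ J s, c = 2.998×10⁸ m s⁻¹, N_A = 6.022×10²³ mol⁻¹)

Product: 0.826 mmol = 8.26×10⁻⁴ mol.
Photons that must be absorbed: 8.26×10⁻⁴ / 0.036 = 0.02294 mol.
Incident photons needed: 0.02294 / 0.364 = 0.06302 mol.
Photon energy: hc/λ = 4.309×10⁻¹⁹ J; per mole, 2.595×10⁵ J mol⁻¹.
Energy required: 0.06302 × 2.595×10⁵ = 1.635×10⁴ J.
Time: 1.635×10⁴ J / 3.65 W = 4500 s.

t ≈ 4500 s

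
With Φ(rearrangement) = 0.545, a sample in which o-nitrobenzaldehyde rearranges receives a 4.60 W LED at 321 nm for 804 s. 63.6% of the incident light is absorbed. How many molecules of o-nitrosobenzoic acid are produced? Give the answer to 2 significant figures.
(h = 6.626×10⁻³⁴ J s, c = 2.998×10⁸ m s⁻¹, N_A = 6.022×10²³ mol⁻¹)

Photon energy at 321 nm: hc/λ = (6.626×10⁻³⁴)(2.998×10⁸)/(321×10⁻⁹) = 6.188×10⁻¹⁹ J.
Energy delivered: (4.60 W)(804 s) = 3698 J.
Photons incident: 3698 / 6.188×10⁻¹⁹ = 5.976×10²¹, i.e. 5.976×10²¹/6.022×10²³ = 0.009924 mol.
Photons absorbed: 0.636 × 0.009924 = 0.006312 mol.
Product: Φ × n_abs = 0.545 × 0.006312 = 0.003440 mol.
As a count: 0.003440 × 6.022×10²³ = 2.1×10²¹.

2.1×10²¹ molecules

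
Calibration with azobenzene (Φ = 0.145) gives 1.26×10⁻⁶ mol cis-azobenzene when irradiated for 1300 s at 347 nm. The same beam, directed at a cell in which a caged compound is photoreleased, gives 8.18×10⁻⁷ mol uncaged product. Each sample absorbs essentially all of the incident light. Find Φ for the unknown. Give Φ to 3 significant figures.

Photons absorbed by the actinometer: 1.26×10⁻⁶ / 0.145 = 8.690×10⁻⁶ mol.
Φ(unknown) = 8.18×10⁻⁷ / 8.690×10⁻⁶ = 0.0941.

Φ = 0.0941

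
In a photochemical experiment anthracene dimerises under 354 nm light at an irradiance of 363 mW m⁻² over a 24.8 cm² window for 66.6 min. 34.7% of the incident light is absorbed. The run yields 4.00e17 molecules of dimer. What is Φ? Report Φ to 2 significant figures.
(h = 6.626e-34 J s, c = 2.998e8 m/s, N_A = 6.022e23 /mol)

Product: 4.00e17 / 6.022e23 = 6.642e-7 mol.
Photon energy at 354 nm: hc/λ = (6.626e-34)(2.998e8)/(354e-9) = 5.612e-19 J.
Energy delivered: (363 mW m⁻²)(24.8e-4 m²)(3996 s) = 3.597 J.
Photons incident: 3.597 / 5.612e-19 = 6.409e18, i.e. 6.409e18/6.022e23 = 1.064e-5 mol.
Photons absorbed: 0.347 × 1.064e-5 = 3.692e-6 mol.
Φ = 6.642e-7 mol / 3.692e-6 mol photons = 0.18.

Φ = 0.18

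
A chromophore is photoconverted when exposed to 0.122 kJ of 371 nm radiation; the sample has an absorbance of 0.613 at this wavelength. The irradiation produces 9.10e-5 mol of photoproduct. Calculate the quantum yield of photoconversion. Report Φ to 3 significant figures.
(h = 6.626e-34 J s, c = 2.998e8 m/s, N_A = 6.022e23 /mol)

Φ = 0.318

Photon energy at 371 nm: hc/λ = (6.626e-34)(2.998e8)/(371e-9) = 5.354e-19 J.
Incident energy: 0.122 kJ = 122 J.
Photons incident: 122 / 5.354e-19 = 2.279e20, i.e. 2.279e20/6.022e23 = 3.784e-4 mol.
Fraction absorbed: 1 − 10^(−0.613) = 0.7562.
Photons absorbed: 0.7562 × 3.784e-4 = 2.861e-4 mol.
Φ = 9.10e-5 mol / 2.861e-4 mol photons = 0.318.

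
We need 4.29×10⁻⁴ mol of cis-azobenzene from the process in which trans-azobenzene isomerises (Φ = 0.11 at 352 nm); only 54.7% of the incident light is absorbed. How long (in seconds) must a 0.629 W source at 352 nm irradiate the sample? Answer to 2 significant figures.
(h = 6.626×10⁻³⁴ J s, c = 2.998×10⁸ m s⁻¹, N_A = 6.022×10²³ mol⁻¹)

t ≈ 3900 s

Photons that must be absorbed: 4.29×10⁻⁴ / 0.11 = 0.003900 mol.
Incident photons needed: 0.003900 / 0.547 = 0.007130 mol.
Photon energy: hc/λ = 5.643×10⁻¹⁹ J; per mole, 3.398×10⁵ J mol⁻¹.
Energy required: 0.007130 × 3.398×10⁵ = 2423 J.
Time: 2423 J / 0.629 W = 3900 s.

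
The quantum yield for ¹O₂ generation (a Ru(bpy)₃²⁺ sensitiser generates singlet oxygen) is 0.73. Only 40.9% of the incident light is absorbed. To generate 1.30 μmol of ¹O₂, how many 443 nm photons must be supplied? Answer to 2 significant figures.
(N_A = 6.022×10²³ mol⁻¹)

Product: 1.30 μmol = 1.30×10⁻⁶ mol.
Photons that must be absorbed: 1.30×10⁻⁶ / 0.73 = 1.781×10⁻⁶ mol.
Incident photons needed: 1.781×10⁻⁶ / 0.409 = 4.355×10⁻⁶ mol.
Photon count: 4.355×10⁻⁶ × 6.022×10²³ = 2.6×10¹⁸.

2.6×10¹⁸ photons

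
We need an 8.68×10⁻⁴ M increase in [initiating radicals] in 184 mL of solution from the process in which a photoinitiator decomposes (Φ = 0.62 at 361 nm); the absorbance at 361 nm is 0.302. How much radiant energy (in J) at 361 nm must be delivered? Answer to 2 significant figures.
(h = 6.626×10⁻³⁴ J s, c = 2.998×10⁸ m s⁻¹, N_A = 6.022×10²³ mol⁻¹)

Product: (8.68×10⁻⁴ M)(0.184 L) = 1.597×10⁻⁴ mol.
Photons that must be absorbed: 1.597×10⁻⁴ / 0.62 = 2.576×10⁻⁴ mol.
Fraction absorbed: 1 − 10^(−0.302) = 0.5011.
Incident photons needed: 2.576×10⁻⁴ / 0.5011 = 5.141×10⁻⁴ mol.
Photon energy: hc/λ = 5.503×10⁻¹⁹ J; per mole, 3.314×10⁵ J mol⁻¹.
Energy required: 5.141×10⁻⁴ × 3.314×10⁵ = 170 J.

170 J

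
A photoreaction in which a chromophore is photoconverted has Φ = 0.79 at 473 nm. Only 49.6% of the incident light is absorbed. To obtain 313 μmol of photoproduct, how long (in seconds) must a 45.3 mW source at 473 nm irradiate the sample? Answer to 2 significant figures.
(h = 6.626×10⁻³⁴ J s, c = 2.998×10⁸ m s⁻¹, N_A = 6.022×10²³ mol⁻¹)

t ≈ 4500 s

Product: 313 μmol = 3.13×10⁻⁴ mol.
Photons that must be absorbed: 3.13×10⁻⁴ / 0.79 = 3.962×10⁻⁴ mol.
Incident photons needed: 3.962×10⁻⁴ / 0.496 = 7.988×10⁻⁴ mol.
Photon energy: hc/λ = 4.200×10⁻¹⁹ J; per mole, 2.529×10⁵ J mol⁻¹.
Energy required: 7.988×10⁻⁴ × 2.529×10⁵ = 202.0 J.
Time: 202.0 J / 0.0453 W = 4500 s.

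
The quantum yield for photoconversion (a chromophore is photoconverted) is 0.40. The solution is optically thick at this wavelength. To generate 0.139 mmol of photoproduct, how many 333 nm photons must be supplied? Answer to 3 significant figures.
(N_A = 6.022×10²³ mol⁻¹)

Product: 0.139 mmol = 1.39×10⁻⁴ mol.
Photons that must be absorbed: 1.39×10⁻⁴ / 0.40 = 3.475×10⁻⁴ mol.
Photon count: 3.475×10⁻⁴ × 6.022×10²³ = 2.09×10²⁰.

2.09×10²⁰ photons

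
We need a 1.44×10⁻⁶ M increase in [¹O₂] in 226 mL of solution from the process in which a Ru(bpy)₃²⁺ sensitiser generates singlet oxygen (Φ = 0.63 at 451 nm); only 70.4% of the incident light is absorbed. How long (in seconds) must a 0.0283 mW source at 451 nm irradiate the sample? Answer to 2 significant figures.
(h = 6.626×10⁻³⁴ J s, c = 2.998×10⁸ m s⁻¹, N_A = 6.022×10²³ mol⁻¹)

Product: (1.44×10⁻⁶ M)(0.226 L) = 3.254×10⁻⁷ mol.
Photons that must be absorbed: 3.254×10⁻⁷ / 0.63 = 5.165×10⁻⁷ mol.
Incident photons needed: 5.165×10⁻⁷ / 0.704 = 7.337×10⁻⁷ mol.
Photon energy: hc/λ = 4.405×10⁻¹⁹ J; per mole, 2.653×10⁵ J mol⁻¹.
Energy required: 7.337×10⁻⁷ × 2.653×10⁵ = 0.1947 J.
Time: 0.1947 J / 2.83e-05 W = 6900 s.

t ≈ 6900 s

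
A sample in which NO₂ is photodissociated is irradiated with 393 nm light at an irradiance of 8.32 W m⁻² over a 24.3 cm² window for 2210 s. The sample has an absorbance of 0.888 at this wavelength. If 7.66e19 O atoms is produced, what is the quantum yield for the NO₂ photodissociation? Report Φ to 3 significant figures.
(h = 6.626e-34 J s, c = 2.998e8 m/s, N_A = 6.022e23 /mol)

Φ = 0.995

Product: 7.66e19 / 6.022e23 = 1.272e-4 mol.
Photon energy at 393 nm: hc/λ = (6.626e-34)(2.998e8)/(393e-9) = 5.055e-19 J.
Energy delivered: (8.32 W m⁻²)(24.3e-4 m²)(2210 s) = 44.68 J.
Photons incident: 44.68 / 5.055e-19 = 8.839e19, i.e. 8.839e19/6.022e23 = 1.468e-4 mol.
Fraction absorbed: 1 − 10^(−0.888) = 0.8706.
Photons absorbed: 0.8706 × 1.468e-4 = 1.278e-4 mol.
Φ = 1.272e-4 mol / 1.278e-4 mol photons = 0.995.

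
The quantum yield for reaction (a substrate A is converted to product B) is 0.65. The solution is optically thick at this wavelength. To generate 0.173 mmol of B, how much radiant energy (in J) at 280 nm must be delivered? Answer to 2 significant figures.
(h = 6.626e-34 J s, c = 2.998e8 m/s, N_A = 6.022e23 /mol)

Product: 0.173 mmol = 1.73e-4 mol.
Photons that must be absorbed: 1.73e-4 / 0.65 = 2.662e-4 mol.
Photon energy: hc/λ = 7.095e-19 J; per mole, 4.273e5 J mol⁻¹.
Energy required: 2.662e-4 × 4.273e5 = 110 J.

110 J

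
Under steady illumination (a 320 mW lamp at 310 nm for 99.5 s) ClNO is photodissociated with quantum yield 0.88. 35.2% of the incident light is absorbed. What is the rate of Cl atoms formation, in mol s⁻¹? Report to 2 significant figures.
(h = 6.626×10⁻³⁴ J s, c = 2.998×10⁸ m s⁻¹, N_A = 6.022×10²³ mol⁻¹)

Photon energy at 310 nm: hc/λ = (6.626×10⁻³⁴)(2.998×10⁸)/(310×10⁻⁹) = 6.408×10⁻¹⁹ J.
Energy delivered: (320 mW)(99.5 s) = 31.84 J.
Photons incident: 31.84 / 6.408×10⁻¹⁹ = 4.969×10¹⁹, i.e. 4.969×10¹⁹/6.022×10²³ = 8.251×10⁻⁵ mol.
Photons absorbed: 0.352 × 8.251×10⁻⁵ = 2.904×10⁻⁵ mol.
Product formed: 0.88 × 2.904×10⁻⁵ = 2.556×10⁻⁵ mol.
Rate: 2.556×10⁻⁵ / 99.5 s = 2.6×10⁻⁷ mol s⁻¹.

2.6×10⁻⁷ mol s⁻¹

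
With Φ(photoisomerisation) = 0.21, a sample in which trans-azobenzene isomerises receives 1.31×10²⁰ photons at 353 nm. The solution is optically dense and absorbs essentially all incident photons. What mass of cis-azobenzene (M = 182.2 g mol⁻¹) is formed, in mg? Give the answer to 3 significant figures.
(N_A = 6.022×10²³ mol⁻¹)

Moles of photons: 1.31×10²⁰ / 6.022×10²³ = 2.175×10⁻⁴ mol.
Product: Φ × n_abs = 0.21 × 2.175×10⁻⁴ = 4.568×10⁻⁵ mol.
Mass: 4.568×10⁻⁵ × 182.2 = 0.008323 g = 8.32 mg.

8.32 mg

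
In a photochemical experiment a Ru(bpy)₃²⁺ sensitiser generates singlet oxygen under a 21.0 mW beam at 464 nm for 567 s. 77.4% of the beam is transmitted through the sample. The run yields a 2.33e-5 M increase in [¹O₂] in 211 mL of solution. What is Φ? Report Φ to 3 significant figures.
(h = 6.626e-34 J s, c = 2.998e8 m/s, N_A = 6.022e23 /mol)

Φ = 0.471

Product: (2.33e-5 M)(0.211 L) = 4.916e-6 mol.
Photon energy at 464 nm: hc/λ = (6.626e-34)(2.998e8)/(464e-9) = 4.281e-19 J.
Energy delivered: (21.0 mW)(567 s) = 11.91 J.
Photons incident: 11.91 / 4.281e-19 = 2.782e19, i.e. 2.782e19/6.022e23 = 4.620e-5 mol.
Fraction absorbed: 1 − 77.4/100 = 0.2260.
Photons absorbed: 0.2260 × 4.620e-5 = 1.044e-5 mol.
Φ = 4.916e-6 mol / 1.044e-5 mol photons = 0.471.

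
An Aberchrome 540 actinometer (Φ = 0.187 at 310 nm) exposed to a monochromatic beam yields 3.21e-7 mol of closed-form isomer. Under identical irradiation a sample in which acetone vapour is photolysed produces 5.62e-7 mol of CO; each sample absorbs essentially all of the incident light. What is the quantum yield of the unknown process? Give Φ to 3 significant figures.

Φ = 0.327

Photons absorbed by the actinometer: 3.21e-7 / 0.187 = 1.717e-6 mol.
Φ(unknown) = 5.62e-7 / 1.717e-6 = 0.327.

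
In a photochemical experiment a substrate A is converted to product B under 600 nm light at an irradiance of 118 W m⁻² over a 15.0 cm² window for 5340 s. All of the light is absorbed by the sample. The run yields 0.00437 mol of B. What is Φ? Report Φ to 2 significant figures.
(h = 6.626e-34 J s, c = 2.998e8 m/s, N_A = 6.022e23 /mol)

Φ = 0.92

Photon energy at 600 nm: hc/λ = (6.626e-34)(2.998e8)/(600e-9) = 3.311e-19 J.
Energy delivered: (118 W m⁻²)(15.0e-4 m²)(5340 s) = 945.2 J.
Photons incident: 945.2 / 3.311e-19 = 2.855e21, i.e. 2.855e21/6.022e23 = 0.004741 mol.
Φ = 0.00437 mol / 0.004741 mol photons = 0.92.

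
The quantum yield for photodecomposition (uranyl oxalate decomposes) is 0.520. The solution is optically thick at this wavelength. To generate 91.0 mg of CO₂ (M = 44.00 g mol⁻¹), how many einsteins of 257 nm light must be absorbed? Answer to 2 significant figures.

Product: 91.0 mg / 44.00 g mol⁻¹ = 0.002068 mol.
Photons that must be absorbed: 0.002068 / 0.520 = 0.003977 mol.

0.0040 einstein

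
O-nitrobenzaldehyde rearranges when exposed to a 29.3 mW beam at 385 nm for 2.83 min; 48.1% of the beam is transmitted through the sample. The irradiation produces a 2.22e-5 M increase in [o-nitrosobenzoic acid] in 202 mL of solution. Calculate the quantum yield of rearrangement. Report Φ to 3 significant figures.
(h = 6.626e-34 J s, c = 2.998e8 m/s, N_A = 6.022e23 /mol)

Product: (2.22e-5 M)(0.202 L) = 4.484e-6 mol.
Photon energy at 385 nm: hc/λ = (6.626e-34)(2.998e8)/(385e-9) = 5.160e-19 J.
Energy delivered: (29.3 mW)(169.8 s) = 4.975 J.
Photons incident: 4.975 / 5.160e-19 = 9.641e18, i.e. 9.641e18/6.022e23 = 1.601e-5 mol.
Fraction absorbed: 1 − 48.1/100 = 0.5190.
Photons absorbed: 0.5190 × 1.601e-5 = 8.309e-6 mol.
Φ = 4.484e-6 mol / 8.309e-6 mol photons = 0.540.

Φ = 0.540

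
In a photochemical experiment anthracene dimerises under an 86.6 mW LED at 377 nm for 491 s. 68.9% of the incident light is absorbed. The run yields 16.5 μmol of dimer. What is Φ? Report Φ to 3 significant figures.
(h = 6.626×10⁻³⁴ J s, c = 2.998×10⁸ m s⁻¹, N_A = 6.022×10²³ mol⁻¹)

Φ = 0.179

Product: 16.5 μmol = 1.65×10⁻⁵ mol.
Photon energy at 377 nm: hc/λ = (6.626×10⁻³⁴)(2.998×10⁸)/(377×10⁻⁹) = 5.269×10⁻¹⁹ J.
Energy delivered: (86.6 mW)(491 s) = 42.52 J.
Photons incident: 42.52 / 5.269×10⁻¹⁹ = 8.070×10¹⁹, i.e. 8.070×10¹⁹/6.022×10²³ = 1.340×10⁻⁴ mol.
Photons absorbed: 0.689 × 1.340×10⁻⁴ = 9.233×10⁻⁵ mol.
Φ = 1.65×10⁻⁵ mol / 9.233×10⁻⁵ mol photons = 0.179.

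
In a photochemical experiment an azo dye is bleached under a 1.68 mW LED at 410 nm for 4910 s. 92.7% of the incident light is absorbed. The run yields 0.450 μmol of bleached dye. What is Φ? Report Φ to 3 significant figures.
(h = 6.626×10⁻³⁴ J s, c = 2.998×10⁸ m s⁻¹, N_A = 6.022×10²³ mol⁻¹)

Product: 0.450 μmol = 4.50×10⁻⁷ mol.
Photon energy at 410 nm: hc/λ = (6.626×10⁻³⁴)(2.998×10⁸)/(410×10⁻⁹) = 4.845×10⁻¹⁹ J.
Energy delivered: (1.68 mW)(4910 s) = 8.249 J.
Photons incident: 8.249 / 4.845×10⁻¹⁹ = 1.703×10¹⁹, i.e. 1.703×10¹⁹/6.022×10²³ = 2.828×10⁻⁵ mol.
Photons absorbed: 0.927 × 2.828×10⁻⁵ = 2.622×10⁻⁵ mol.
Φ = 4.50×10⁻⁷ mol / 2.622×10⁻⁵ mol photons = 0.0172.

Φ = 0.0172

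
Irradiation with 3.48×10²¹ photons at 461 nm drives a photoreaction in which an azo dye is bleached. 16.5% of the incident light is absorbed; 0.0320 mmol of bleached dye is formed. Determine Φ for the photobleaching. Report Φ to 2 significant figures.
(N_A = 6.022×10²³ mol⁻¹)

Φ = 0.034

Product: 0.0320 mmol = 3.20×10⁻⁵ mol.
Moles of photons: 3.48×10²¹ / 6.022×10²³ = 0.005779 mol.
Photons absorbed: 0.165 × 0.005779 = 9.535×10⁻⁴ mol.
Φ = 3.20×10⁻⁵ mol / 9.535×10⁻⁴ mol photons = 0.034.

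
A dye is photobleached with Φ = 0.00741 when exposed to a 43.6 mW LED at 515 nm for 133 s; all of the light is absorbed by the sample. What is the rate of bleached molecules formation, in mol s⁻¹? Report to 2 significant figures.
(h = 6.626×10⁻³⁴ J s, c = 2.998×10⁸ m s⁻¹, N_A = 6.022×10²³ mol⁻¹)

Photon energy at 515 nm: hc/λ = (6.626×10⁻³⁴)(2.998×10⁸)/(515×10⁻⁹) = 3.857×10⁻¹⁹ J.
Energy delivered: (43.6 mW)(133 s) = 5.799 J.
Photons incident: 5.799 / 3.857×10⁻¹⁹ = 1.504×10¹⁹, i.e. 1.504×10¹⁹/6.022×10²³ = 2.498×10⁻⁵ mol.
Product formed: 0.00741 × 2.498×10⁻⁵ = 1.851×10⁻⁷ mol.
Rate: 1.851×10⁻⁷ / 133 s = 1.4×10⁻⁹ mol s⁻¹.

1.4×10⁻⁹ mol s⁻¹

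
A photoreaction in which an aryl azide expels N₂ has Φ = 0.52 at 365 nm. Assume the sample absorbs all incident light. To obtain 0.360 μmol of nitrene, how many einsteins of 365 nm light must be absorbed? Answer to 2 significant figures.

Product: 0.360 μmol = 3.60×10⁻⁷ mol.
Photons that must be absorbed: 3.60×10⁻⁷ / 0.52 = 6.923×10⁻⁷ mol.

6.9×10⁻⁷ einstein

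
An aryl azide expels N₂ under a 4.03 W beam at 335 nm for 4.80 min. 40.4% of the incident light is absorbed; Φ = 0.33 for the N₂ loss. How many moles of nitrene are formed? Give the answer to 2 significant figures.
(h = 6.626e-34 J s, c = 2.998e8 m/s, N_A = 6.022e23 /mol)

4.3e-4 mol

Photon energy at 335 nm: hc/λ = (6.626e-34)(2.998e8)/(335e-9) = 5.930e-19 J.
Energy delivered: (4.03 W)(288 s) = 1161 J.
Photons incident: 1161 / 5.930e-19 = 1.958e21, i.e. 1.958e21/6.022e23 = 0.003251 mol.
Photons absorbed: 0.404 × 0.003251 = 0.001313 mol.
Product: Φ × n_abs = 0.33 × 0.001313 = 4.333e-4 mol.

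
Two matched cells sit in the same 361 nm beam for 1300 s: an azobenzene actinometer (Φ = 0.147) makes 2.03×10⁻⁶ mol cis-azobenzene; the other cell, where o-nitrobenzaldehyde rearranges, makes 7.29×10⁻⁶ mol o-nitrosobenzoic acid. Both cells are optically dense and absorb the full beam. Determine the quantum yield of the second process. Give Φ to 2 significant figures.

Photons absorbed by the actinometer: 2.03×10⁻⁶ / 0.147 = 1.381×10⁻⁵ mol.
Φ(unknown) = 7.29×10⁻⁶ / 1.381×10⁻⁵ = 0.53.

Φ = 0.53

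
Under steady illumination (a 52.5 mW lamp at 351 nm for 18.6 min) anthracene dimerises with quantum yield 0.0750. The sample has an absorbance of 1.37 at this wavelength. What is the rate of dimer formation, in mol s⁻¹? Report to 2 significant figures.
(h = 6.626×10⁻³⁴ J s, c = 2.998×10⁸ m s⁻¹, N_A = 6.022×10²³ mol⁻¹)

Photon energy at 351 nm: hc/λ = (6.626×10⁻³⁴)(2.998×10⁸)/(351×10⁻⁹) = 5.659×10⁻¹⁹ J.
Energy delivered: (52.5 mW)(1116 s) = 58.59 J.
Photons incident: 58.59 / 5.659×10⁻¹⁹ = 1.035×10²⁰, i.e. 1.035×10²⁰/6.022×10²³ = 1.719×10⁻⁴ mol.
Fraction absorbed: 1 − 10^(−1.37) = 0.9573.
Photons absorbed: 0.9573 × 1.719×10⁻⁴ = 1.646×10⁻⁴ mol.
Product formed: 0.0750 × 1.646×10⁻⁴ = 1.235×10⁻⁵ mol.
Rate: 1.235×10⁻⁵ / 1116 s = 1.1×10⁻⁸ mol s⁻¹.

1.1×10⁻⁸ mol s⁻¹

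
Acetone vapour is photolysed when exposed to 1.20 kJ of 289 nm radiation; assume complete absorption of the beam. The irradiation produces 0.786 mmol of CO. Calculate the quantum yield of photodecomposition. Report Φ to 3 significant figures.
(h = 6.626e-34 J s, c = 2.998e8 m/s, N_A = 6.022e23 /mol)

Product: 0.786 mmol = 7.86e-4 mol.
Photon energy at 289 nm: hc/λ = (6.626e-34)(2.998e8)/(289e-9) = 6.874e-19 J.
Incident energy: 1.20 kJ = 1200 J.
Photons incident: 1200 / 6.874e-19 = 1.746e21, i.e. 1.746e21/6.022e23 = 0.002899 mol.
Φ = 7.86e-4 mol / 0.002899 mol photons = 0.271.

Φ = 0.271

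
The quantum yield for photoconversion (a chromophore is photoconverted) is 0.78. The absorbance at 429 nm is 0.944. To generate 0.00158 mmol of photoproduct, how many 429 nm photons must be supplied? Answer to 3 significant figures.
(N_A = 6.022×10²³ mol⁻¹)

1.38×10¹⁸ photons

Product: 0.00158 mmol = 1.58×10⁻⁶ mol.
Photons that must be absorbed: 1.58×10⁻⁶ / 0.78 = 2.026×10⁻⁶ mol.
Fraction absorbed: 1 − 10^(−0.944) = 0.8862.
Incident photons needed: 2.026×10⁻⁶ / 0.8862 = 2.286×10⁻⁶ mol.
Photon count: 2.286×10⁻⁶ × 6.022×10²³ = 1.38×10¹⁸.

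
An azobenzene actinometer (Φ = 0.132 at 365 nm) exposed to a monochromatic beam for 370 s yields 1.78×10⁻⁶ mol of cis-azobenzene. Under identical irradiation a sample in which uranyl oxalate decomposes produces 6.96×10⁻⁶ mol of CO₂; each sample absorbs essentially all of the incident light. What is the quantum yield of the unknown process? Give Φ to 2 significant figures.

Photons absorbed by the actinometer: 1.78×10⁻⁶ / 0.132 = 1.348×10⁻⁵ mol.
Φ(unknown) = 6.96×10⁻⁶ / 1.348×10⁻⁵ = 0.52.

Φ = 0.52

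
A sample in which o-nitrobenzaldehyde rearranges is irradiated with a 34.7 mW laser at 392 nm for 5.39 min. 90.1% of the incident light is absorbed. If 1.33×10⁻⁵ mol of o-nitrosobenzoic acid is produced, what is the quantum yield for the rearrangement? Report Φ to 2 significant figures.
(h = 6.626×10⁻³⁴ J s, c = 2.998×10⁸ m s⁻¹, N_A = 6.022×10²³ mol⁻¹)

Φ = 0.40

Photon energy at 392 nm: hc/λ = (6.626×10⁻³⁴)(2.998×10⁸)/(392×10⁻⁹) = 5.068×10⁻¹⁹ J.
Energy delivered: (34.7 mW)(323.4 s) = 11.22 J.
Photons incident: 11.22 / 5.068×10⁻¹⁹ = 2.214×10¹⁹, i.e. 2.214×10¹⁹/6.022×10²³ = 3.677×10⁻⁵ mol.
Photons absorbed: 0.901 × 3.677×10⁻⁵ = 3.313×10⁻⁵ mol.
Φ = 1.33×10⁻⁵ mol / 3.313×10⁻⁵ mol photons = 0.40.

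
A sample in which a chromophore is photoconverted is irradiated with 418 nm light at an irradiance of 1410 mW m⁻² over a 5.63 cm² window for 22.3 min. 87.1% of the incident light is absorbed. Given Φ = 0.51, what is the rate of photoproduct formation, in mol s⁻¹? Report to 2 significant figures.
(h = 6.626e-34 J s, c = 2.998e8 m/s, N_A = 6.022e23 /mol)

1.2e-9 mol s⁻¹

Photon energy at 418 nm: hc/λ = (6.626e-34)(2.998e8)/(418e-9) = 4.752e-19 J.
Energy delivered: (1410 mW m⁻²)(5.63e-4 m²)(1338 s) = 1.062 J.
Photons incident: 1.062 / 4.752e-19 = 2.235e18, i.e. 2.235e18/6.022e23 = 3.711e-6 mol.
Photons absorbed: 0.871 × 3.711e-6 = 3.232e-6 mol.
Product formed: 0.51 × 3.232e-6 = 1.648e-6 mol.
Rate: 1.648e-6 / 1338 s = 1.2e-9 mol s⁻¹.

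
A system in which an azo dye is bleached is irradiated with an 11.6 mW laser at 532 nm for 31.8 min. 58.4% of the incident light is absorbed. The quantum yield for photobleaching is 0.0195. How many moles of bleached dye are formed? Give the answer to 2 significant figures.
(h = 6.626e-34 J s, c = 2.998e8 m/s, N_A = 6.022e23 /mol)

Photon energy at 532 nm: hc/λ = (6.626e-34)(2.998e8)/(532e-9) = 3.734e-19 J.
Energy delivered: (11.6 mW)(1908 s) = 22.13 J.
Photons incident: 22.13 / 3.734e-19 = 5.927e19, i.e. 5.927e19/6.022e23 = 9.842e-5 mol.
Photons absorbed: 0.584 × 9.842e-5 = 5.748e-5 mol.
Product: Φ × n_abs = 0.0195 × 5.748e-5 = 1.121e-6 mol.

1.1e-6 mol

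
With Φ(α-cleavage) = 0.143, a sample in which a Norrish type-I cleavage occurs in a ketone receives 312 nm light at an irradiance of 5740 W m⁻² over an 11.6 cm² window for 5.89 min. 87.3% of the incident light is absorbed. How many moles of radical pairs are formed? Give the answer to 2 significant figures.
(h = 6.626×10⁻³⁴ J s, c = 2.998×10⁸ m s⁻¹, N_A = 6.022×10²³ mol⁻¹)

7.7×10⁻⁴ mol

Photon energy at 312 nm: hc/λ = (6.626×10⁻³⁴)(2.998×10⁸)/(312×10⁻⁹) = 6.367×10⁻¹⁹ J.
Energy delivered: (5740 W m⁻²)(11.6×10⁻⁴ m²)(353.4 s) = 2353 J.
Photons incident: 2353 / 6.367×10⁻¹⁹ = 3.696×10²¹, i.e. 3.696×10²¹/6.022×10²³ = 0.006137 mol.
Photons absorbed: 0.873 × 0.006137 = 0.005358 mol.
Product: Φ × n_abs = 0.143 × 0.005358 = 7.662×10⁻⁴ mol.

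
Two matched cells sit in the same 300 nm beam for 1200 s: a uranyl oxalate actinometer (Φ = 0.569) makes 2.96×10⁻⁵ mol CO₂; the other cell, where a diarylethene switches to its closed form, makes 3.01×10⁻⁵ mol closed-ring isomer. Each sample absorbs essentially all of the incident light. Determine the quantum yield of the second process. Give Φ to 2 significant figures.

Photons absorbed by the actinometer: 2.96×10⁻⁵ / 0.569 = 5.202×10⁻⁵ mol.
Φ(unknown) = 3.01×10⁻⁵ / 5.202×10⁻⁵ = 0.58.

Φ = 0.58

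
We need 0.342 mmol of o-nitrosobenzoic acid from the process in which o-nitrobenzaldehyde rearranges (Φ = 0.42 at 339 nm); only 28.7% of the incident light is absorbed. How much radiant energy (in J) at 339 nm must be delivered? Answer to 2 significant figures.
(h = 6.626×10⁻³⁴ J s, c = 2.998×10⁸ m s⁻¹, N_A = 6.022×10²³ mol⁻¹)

1000 J

Product: 0.342 mmol = 3.42×10⁻⁴ mol.
Photons that must be absorbed: 3.42×10⁻⁴ / 0.42 = 8.143×10⁻⁴ mol.
Incident photons needed: 8.143×10⁻⁴ / 0.287 = 0.002837 mol.
Photon energy: hc/λ = 5.860×10⁻¹⁹ J; per mole, 3.529×10⁵ J mol⁻¹.
Energy required: 0.002837 × 3.529×10⁵ = 1000 J.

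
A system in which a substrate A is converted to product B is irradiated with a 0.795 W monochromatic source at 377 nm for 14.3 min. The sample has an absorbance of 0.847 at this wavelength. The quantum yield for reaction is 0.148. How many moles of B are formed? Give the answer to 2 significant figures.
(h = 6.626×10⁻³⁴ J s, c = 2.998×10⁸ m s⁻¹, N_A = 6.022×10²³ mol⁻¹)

Photon energy at 377 nm: hc/λ = (6.626×10⁻³⁴)(2.998×10⁸)/(377×10⁻⁹) = 5.269×10⁻¹⁹ J.
Energy delivered: (0.795 W)(858 s) = 682.1 J.
Photons incident: 682.1 / 5.269×10⁻¹⁹ = 1.295×10²¹, i.e. 1.295×10²¹/6.022×10²³ = 0.002150 mol.
Fraction absorbed: 1 − 10^(−0.847) = 0.8578.
Photons absorbed: 0.8578 × 0.002150 = 0.001844 mol.
Product: Φ × n_abs = 0.148 × 0.001844 = 2.729×10⁻⁴ mol.

2.7×10⁻⁴ mol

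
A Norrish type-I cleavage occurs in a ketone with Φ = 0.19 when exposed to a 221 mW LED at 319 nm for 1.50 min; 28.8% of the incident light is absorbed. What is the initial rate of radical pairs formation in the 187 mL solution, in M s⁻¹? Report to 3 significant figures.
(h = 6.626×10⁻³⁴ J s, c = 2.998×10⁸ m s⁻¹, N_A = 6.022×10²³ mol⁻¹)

Photon energy at 319 nm: hc/λ = (6.626×10⁻³⁴)(2.998×10⁸)/(319×10⁻⁹) = 6.227×10⁻¹⁹ J.
Energy delivered: (221 mW)(90 s) = 19.89 J.
Photons incident: 19.89 / 6.227×10⁻¹⁹ = 3.194×10¹⁹, i.e. 3.194×10¹⁹/6.022×10²³ = 5.304×10⁻⁵ mol.
Photons absorbed: 0.288 × 5.304×10⁻⁵ = 1.528×10⁻⁵ mol.
Product formed: 0.19 × 1.528×10⁻⁵ = 2.903×10⁻⁶ mol.
Rate: 2.903×10⁻⁶ mol / (90 s × 0.187 L) = 1.72×10⁻⁷ M s⁻¹.

1.72×10⁻⁷ M s⁻¹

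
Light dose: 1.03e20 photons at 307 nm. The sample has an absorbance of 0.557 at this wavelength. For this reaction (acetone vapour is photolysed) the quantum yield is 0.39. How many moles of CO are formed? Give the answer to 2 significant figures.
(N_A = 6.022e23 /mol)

Moles of photons: 1.03e20 / 6.022e23 = 1.710e-4 mol.
Fraction absorbed: 1 − 10^(−0.557) = 0.7227.
Photons absorbed: 0.7227 × 1.710e-4 = 1.236e-4 mol.
Product: Φ × n_abs = 0.39 × 1.236e-4 = 4.820e-5 mol.

4.8e-5 mol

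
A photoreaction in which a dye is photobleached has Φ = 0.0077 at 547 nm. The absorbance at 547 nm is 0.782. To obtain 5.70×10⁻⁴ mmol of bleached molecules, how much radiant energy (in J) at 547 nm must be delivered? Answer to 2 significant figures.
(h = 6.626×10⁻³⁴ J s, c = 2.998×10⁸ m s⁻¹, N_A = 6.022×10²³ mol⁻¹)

Product: 5.70×10⁻⁴ mmol = 5.70×10⁻⁷ mol.
Photons that must be absorbed: 5.70×10⁻⁷ / 0.0077 = 7.403×10⁻⁵ mol.
Fraction absorbed: 1 − 10^(−0.782) = 0.8348.
Incident photons needed: 7.403×10⁻⁵ / 0.8348 = 8.868×10⁻⁵ mol.
Photon energy: hc/λ = 3.632×10⁻¹⁹ J; per mole, 2.187×10⁵ J mol⁻¹.
Energy required: 8.868×10⁻⁵ × 2.187×10⁵ = 19 J.

19 J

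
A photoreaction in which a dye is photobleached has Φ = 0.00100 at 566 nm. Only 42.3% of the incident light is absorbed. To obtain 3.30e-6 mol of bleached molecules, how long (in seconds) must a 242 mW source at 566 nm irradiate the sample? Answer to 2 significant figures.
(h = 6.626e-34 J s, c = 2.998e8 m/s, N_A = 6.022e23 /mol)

Photons that must be absorbed: 3.30e-6 / 0.00100 = 0.003300 mol.
Incident photons needed: 0.003300 / 0.423 = 0.007801 mol.
Photon energy: hc/λ = 3.510e-19 J; per mole, 2.114e5 J mol⁻¹.
Energy required: 0.007801 × 2.114e5 = 1649 J.
Time: 1649 J / 0.242 W = 6800 s.

t ≈ 6800 s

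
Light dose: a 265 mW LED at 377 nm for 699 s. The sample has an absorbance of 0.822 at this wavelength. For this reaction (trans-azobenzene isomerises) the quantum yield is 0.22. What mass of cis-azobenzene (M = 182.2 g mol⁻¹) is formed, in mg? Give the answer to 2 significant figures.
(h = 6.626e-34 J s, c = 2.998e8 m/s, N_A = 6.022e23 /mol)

Photon energy at 377 nm: hc/λ = (6.626e-34)(2.998e8)/(377e-9) = 5.269e-19 J.
Energy delivered: (265 mW)(699 s) = 185.2 J.
Photons incident: 185.2 / 5.269e-19 = 3.515e20, i.e. 3.515e20/6.022e23 = 5.837e-4 mol.
Fraction absorbed: 1 − 10^(−0.822) = 0.8493.
Photons absorbed: 0.8493 × 5.837e-4 = 4.957e-4 mol.
Product: Φ × n_abs = 0.22 × 4.957e-4 = 1.091e-4 mol.
Mass: 1.091e-4 × 182.2 = 0.01988 g = 20 mg.

20 mg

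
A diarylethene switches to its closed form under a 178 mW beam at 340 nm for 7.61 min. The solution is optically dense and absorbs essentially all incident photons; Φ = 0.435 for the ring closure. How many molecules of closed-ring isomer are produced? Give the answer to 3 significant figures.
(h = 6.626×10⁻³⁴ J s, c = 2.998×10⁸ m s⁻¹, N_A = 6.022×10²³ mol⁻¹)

Photon energy at 340 nm: hc/λ = (6.626×10⁻³⁴)(2.998×10⁸)/(340×10⁻⁹) = 5.843×10⁻¹⁹ J.
Energy delivered: (178 mW)(456.6 s) = 81.27 J.
Photons incident: 81.27 / 5.843×10⁻¹⁹ = 1.391×10²⁰, i.e. 1.391×10²⁰/6.022×10²³ = 2.310×10⁻⁴ mol.
Product: Φ × n_abs = 0.435 × 2.310×10⁻⁴ = 1.005×10⁻⁴ mol.
As a count: 1.005×10⁻⁴ × 6.022×10²³ = 6.05×10¹⁹.

6.05×10¹⁹ molecules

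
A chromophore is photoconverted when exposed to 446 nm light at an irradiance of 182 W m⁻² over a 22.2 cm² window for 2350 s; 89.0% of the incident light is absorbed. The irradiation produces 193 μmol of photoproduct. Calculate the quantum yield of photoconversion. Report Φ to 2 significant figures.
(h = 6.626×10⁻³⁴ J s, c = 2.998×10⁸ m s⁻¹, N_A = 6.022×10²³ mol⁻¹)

Φ = 0.061

Product: 193 μmol = 1.93×10⁻⁴ mol.
Photon energy at 446 nm: hc/λ = (6.626×10⁻³⁴)(2.998×10⁸)/(446×10⁻⁹) = 4.454×10⁻¹⁹ J.
Energy delivered: (182 W m⁻²)(22.2×10⁻⁴ m²)(2350 s) = 949.5 J.
Photons incident: 949.5 / 4.454×10⁻¹⁹ = 2.132×10²¹, i.e. 2.132×10²¹/6.022×10²³ = 0.003540 mol.
Photons absorbed: 0.890 × 0.003540 = 0.003151 mol.
Φ = 1.93×10⁻⁴ mol / 0.003151 mol photons = 0.061.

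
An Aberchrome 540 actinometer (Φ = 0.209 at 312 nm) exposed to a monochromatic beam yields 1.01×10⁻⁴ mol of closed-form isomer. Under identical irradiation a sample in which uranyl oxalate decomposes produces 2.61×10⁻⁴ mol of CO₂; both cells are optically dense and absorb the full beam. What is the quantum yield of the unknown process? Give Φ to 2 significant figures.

Φ = 0.54

Photons absorbed by the actinometer: 1.01×10⁻⁴ / 0.209 = 4.833×10⁻⁴ mol.
Φ(unknown) = 2.61×10⁻⁴ / 4.833×10⁻⁴ = 0.54.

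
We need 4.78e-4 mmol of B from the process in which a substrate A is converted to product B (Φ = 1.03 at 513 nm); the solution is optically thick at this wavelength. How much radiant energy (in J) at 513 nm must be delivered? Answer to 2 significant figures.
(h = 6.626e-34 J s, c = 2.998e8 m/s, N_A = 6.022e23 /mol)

0.11 J

Product: 4.78e-4 mmol = 4.78e-7 mol.
Photons that must be absorbed: 4.78e-7 / 1.03 = 4.641e-7 mol.
Photon energy: hc/λ = 3.872e-19 J; per mole, 2.332e5 J mol⁻¹.
Energy required: 4.641e-7 × 2.332e5 = 0.11 J.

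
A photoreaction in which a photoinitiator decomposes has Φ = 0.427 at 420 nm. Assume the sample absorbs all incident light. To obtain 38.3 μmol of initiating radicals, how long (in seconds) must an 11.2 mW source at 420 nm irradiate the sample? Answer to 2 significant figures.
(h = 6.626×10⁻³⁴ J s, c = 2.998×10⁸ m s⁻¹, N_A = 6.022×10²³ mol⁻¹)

t ≈ 2300 s

Product: 38.3 μmol = 3.83×10⁻⁵ mol.
Photons that must be absorbed: 3.83×10⁻⁵ / 0.427 = 8.970×10⁻⁵ mol.
Photon energy: hc/λ = 4.730×10⁻¹⁹ J; per mole, 2.848×10⁵ J mol⁻¹.
Energy required: 8.970×10⁻⁵ × 2.848×10⁵ = 25.55 J.
Time: 25.55 J / 0.0112 W = 2300 s.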